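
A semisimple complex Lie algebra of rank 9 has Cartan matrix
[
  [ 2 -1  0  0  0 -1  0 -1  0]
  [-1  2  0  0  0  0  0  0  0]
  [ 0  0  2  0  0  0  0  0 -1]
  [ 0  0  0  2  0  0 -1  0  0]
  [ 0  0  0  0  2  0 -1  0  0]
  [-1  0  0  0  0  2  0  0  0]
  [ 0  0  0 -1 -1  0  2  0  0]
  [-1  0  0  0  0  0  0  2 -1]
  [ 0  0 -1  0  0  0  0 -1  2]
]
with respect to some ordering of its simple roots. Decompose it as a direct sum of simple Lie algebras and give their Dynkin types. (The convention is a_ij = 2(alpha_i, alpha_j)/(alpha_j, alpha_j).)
type A_3 + type D_6

The diagram associated to this matrix has two connected components: the simple roots {alpha_4, alpha_5, alpha_7} form a chain of 3 nodes with single edges (A_3), and {alpha_1, alpha_2, alpha_3, alpha_6, alpha_8, alpha_9} form a chain of 4 nodes with a fork of two nodes at one end (D_6). A semisimple Lie algebra decomposes uniquely as the direct sum of simple ideals, one per connected component of its Dynkin diagram, so g ≅ A_3 ⊕ D_6 (dimension 15 + 66 = 81).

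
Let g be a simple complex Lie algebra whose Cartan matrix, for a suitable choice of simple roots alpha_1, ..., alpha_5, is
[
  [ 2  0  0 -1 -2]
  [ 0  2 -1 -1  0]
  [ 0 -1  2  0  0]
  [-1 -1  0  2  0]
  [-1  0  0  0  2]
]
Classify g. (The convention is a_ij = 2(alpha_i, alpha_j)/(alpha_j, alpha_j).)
The matrix has rank 5 with 2's on the diagonal. Reading the off-diagonal entries as Dynkin edges (a single edge where a_ij = a_ji = -1; a double or triple edge where a_ij * a_ji = 2 or 3), the diagram is a chain of 5 nodes with a double edge at one end; the terminal node there is the unique short simple root (B_5). One simple-root ordering that puts it in standard form is (alpha_3, alpha_2, alpha_4, alpha_1, alpha_5). So the algebra is type B_5, i.e. so(11).

B_5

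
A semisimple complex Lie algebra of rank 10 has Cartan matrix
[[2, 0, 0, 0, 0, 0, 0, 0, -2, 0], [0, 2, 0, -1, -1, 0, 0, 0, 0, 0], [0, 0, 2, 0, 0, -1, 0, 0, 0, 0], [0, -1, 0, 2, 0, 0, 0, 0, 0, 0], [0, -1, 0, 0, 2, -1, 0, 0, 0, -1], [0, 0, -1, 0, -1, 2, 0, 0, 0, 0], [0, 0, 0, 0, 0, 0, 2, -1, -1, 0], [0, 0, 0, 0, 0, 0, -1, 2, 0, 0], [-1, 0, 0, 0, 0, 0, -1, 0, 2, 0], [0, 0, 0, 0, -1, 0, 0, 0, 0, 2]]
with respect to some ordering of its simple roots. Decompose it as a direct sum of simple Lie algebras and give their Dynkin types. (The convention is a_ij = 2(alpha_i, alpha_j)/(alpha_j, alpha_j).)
type C_4 ⊕ type E_6

The diagram associated to this matrix has two connected components: the simple roots {alpha_1, alpha_7, alpha_8, alpha_9} form a chain of 4 nodes with a double edge at one end; the terminal node there is the unique long simple root (C_4), and {alpha_2, alpha_3, alpha_4, alpha_5, alpha_6, alpha_10} form a chain of 5 nodes with one extra node attached to the third node from one end (E_6). A semisimple Lie algebra decomposes uniquely as the direct sum of simple ideals, one per connected component of its Dynkin diagram, so g ≅ C_4 ⊕ E_6 (dimension 36 + 78 = 114).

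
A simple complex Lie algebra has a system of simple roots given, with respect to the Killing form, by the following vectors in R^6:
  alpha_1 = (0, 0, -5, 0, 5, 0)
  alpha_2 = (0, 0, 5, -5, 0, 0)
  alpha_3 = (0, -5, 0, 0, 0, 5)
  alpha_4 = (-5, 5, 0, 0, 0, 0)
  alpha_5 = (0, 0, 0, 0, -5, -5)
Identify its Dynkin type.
A_5

Compute the Cartan integers a_ij = 2(alpha_i, alpha_j)/(alpha_j, alpha_j); the resulting 5x5 Cartan matrix is
[[2, -1, 0, 0, -1], [-1, 2, 0, 0, 0], [0, 0, 2, -1, -1], [0, 0, -1, 2, 0], [-1, 0, -1, 0, 2]].
All simple roots have the same length, so the diagram is simply laced. The associated Dynkin diagram is a chain of 5 nodes with single edges (A_5), so the type is A_5 (the algebra sl(6)).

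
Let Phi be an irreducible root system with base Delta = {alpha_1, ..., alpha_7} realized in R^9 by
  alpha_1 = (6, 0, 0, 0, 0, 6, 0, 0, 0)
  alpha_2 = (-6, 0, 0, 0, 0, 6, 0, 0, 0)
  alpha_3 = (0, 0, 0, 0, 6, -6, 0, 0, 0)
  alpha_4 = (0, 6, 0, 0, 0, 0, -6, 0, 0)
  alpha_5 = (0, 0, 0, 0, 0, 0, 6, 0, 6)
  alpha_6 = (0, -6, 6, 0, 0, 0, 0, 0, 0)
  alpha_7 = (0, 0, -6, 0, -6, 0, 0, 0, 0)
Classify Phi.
D_7 (so(14))

Compute the Cartan integers a_ij = 2(alpha_i, alpha_j)/(alpha_j, alpha_j); the resulting 7x7 Cartan matrix is
[[2, 0, -1, 0, 0, 0, 0], [0, 2, -1, 0, 0, 0, 0], [-1, -1, 2, 0, 0, 0, -1], [0, 0, 0, 2, -1, -1, 0], [0, 0, 0, -1, 2, 0, 0], [0, 0, 0, -1, 0, 2, -1], [0, 0, -1, 0, 0, -1, 2]].
All simple roots have the same length, so the diagram is simply laced. The associated Dynkin diagram is a chain of 5 nodes with a fork of two nodes at one end (D_7), so the type is D_7 (the algebra so(14)).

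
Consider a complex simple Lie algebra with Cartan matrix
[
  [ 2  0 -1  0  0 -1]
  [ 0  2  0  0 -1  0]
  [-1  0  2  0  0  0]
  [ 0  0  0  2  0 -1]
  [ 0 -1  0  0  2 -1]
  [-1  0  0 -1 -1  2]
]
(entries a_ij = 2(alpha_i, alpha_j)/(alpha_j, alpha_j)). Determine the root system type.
The matrix has rank 6 with 2's on the diagonal. Reading the off-diagonal entries as Dynkin edges (a single edge where a_ij = a_ji = -1; a double or triple edge where a_ij * a_ji = 2 or 3), the diagram is a chain of 5 nodes with one extra node attached to the third node from one end (E_6). One simple-root ordering that puts it in standard form is (alpha_2, alpha_4, alpha_5, alpha_6, alpha_1, alpha_3). So the algebra is type E_6.

E6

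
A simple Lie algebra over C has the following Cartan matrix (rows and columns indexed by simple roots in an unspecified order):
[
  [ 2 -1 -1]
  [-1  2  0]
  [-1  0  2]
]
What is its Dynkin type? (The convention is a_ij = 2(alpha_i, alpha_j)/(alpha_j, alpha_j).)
A_3 (sl(4))

The matrix has rank 3 with 2's on the diagonal. Reading the off-diagonal entries as Dynkin edges (a single edge where a_ij = a_ji = -1; a double or triple edge where a_ij * a_ji = 2 or 3), the diagram is a chain of 3 nodes with single edges (A_3). One simple-root ordering that puts it in standard form is (alpha_3, alpha_1, alpha_2). So the algebra is type A_3, i.e. sl(4).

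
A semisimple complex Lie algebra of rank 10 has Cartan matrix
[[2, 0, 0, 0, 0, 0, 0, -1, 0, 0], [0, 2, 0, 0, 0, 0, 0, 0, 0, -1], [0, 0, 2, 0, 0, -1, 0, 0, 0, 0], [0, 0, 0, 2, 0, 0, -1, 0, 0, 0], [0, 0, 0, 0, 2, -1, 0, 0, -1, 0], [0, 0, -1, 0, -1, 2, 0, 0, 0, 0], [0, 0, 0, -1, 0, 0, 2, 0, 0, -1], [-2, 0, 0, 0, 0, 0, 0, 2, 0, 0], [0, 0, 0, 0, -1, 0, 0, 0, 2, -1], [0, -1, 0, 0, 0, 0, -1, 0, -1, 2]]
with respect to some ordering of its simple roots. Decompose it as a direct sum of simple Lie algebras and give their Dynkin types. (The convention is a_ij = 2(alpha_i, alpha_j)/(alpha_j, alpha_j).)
B_2 ⊕ E_8

The diagram associated to this matrix has two connected components: the simple roots {alpha_1, alpha_8} form a chain of 2 nodes with a double edge at one end; the terminal node there is the unique short simple root (B_2), and {alpha_2, alpha_3, alpha_4, alpha_5, alpha_6, alpha_7, alpha_9, alpha_10} form a chain of 7 nodes with one extra node attached to the third node from one end (E_8). A semisimple Lie algebra decomposes uniquely as the direct sum of simple ideals, one per connected component of its Dynkin diagram, so g ≅ B_2 ⊕ E_8 (dimension 10 + 248 = 258).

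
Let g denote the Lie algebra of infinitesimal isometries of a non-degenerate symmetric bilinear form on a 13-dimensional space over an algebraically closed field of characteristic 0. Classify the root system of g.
This is so(13) with 13 odd, which has dimension 13(13-1)/2 = 78 and rank (13-1)/2 = 6. In the classification of classical Lie algebras, the orthogonal algebra so(2n+1) in an odd number of variables has type B_n; here n = 6, so the Dynkin diagram is a chain of 6 nodes with a double edge at one end; the terminal node there is the unique short simple root (B_6). Hence the type is B_6.

B_6 (so(13))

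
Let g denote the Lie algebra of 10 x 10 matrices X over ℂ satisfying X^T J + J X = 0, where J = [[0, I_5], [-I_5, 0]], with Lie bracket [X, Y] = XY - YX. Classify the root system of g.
C_5 (sp(10))

This is sp(10), which has dimension 10(10+1)/2 = 55 and rank 10/2 = 5. In the classification of classical Lie algebras, the symplectic algebra sp(2n) has type C_n; here n = 5, so the Dynkin diagram is a chain of 5 nodes with a double edge at one end; the terminal node there is the unique long simple root (C_5). Hence the type is C_5.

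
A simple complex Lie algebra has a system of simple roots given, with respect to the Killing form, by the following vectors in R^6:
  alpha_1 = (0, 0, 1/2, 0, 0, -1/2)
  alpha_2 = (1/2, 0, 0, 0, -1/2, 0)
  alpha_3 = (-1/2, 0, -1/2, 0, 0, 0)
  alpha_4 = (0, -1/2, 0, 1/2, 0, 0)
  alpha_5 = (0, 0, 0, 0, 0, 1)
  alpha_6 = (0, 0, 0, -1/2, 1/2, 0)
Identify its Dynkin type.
C_6 (sp(12))

Compute the Cartan integers a_ij = 2(alpha_i, alpha_j)/(alpha_j, alpha_j); the resulting 6x6 Cartan matrix is
[[2, 0, -1, 0, -1, 0], [0, 2, -1, 0, 0, -1], [-1, -1, 2, 0, 0, 0], [0, 0, 0, 2, 0, -1], [-2, 0, 0, 0, 2, 0], [0, -1, 0, -1, 0, 2]].
The roots have two lengths (squared-length ratio 2:1); the short ones are alpha_{1,2,3,4,6}. The associated Dynkin diagram is a chain of 6 nodes with a double edge at one end; the terminal node there is the unique long simple root (C_6), so the type is C_6 (the algebra sp(12)).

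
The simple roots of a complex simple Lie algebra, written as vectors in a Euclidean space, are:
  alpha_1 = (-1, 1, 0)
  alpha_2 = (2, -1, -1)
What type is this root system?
G2

Compute the Cartan integers a_ij = 2(alpha_i, alpha_j)/(alpha_j, alpha_j); the resulting 2x2 Cartan matrix is
[[2, -1], [-3, 2]].
The roots have two lengths (squared-length ratio 3:1); the short ones are alpha_{1}. The associated Dynkin diagram is two nodes joined by a triple edge (G_2), so the type is G_2.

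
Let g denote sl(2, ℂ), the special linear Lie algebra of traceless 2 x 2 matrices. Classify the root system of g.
This is sl(2), which has dimension 2^2 - 1 = 3 and rank 2 - 1 = 1 (a Cartan subalgebra is the diagonal traceless matrices). In the classification of classical Lie algebras, the special linear algebra sl(n+1) has type A_n; here n = 1, so the Dynkin diagram is a chain of 1 nodes with single edges (A_1). Hence the type is A_1.

A_1 (sl(2))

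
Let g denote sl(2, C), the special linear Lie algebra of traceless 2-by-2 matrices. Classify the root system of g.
This is sl(2), which has dimension 2^2 - 1 = 3 and rank 2 - 1 = 1 (a Cartan subalgebra is the diagonal traceless matrices). In the classification of classical Lie algebras, the special linear algebra sl(n+1) has type A_n; here n = 1, so the Dynkin diagram is a chain of 1 nodes with single edges (A_1). Hence the type is A_1.

A1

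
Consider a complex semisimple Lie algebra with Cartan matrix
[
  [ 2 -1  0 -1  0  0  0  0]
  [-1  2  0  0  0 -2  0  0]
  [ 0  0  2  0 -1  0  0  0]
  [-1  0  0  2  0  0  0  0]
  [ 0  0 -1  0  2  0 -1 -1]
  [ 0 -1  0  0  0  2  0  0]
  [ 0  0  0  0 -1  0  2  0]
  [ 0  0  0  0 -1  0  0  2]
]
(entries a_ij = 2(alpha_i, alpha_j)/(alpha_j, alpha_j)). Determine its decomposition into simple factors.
The diagram associated to this matrix has two connected components: the simple roots {alpha_1, alpha_2, alpha_4, alpha_6} form a chain of 4 nodes with a double edge at one end; the terminal node there is the unique short simple root (B_4), and {alpha_3, alpha_5, alpha_7, alpha_8} form a chain of 2 nodes with a fork of two nodes at one end (D_4). A semisimple Lie algebra decomposes uniquely as the direct sum of simple ideals, one per connected component of its Dynkin diagram, so g ≅ B_4 ⊕ D_4 (dimension 36 + 28 = 64).

type B_4 + type D_4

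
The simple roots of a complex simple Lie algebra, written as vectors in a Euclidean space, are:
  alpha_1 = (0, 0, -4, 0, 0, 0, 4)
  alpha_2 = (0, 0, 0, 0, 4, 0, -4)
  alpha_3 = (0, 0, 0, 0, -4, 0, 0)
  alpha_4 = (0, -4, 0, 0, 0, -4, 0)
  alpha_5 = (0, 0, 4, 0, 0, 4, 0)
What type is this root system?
Compute the Cartan integers a_ij = 2(alpha_i, alpha_j)/(alpha_j, alpha_j); the resulting 5x5 Cartan matrix is
[[2, -1, 0, 0, -1], [-1, 2, -2, 0, 0], [0, -1, 2, 0, 0], [0, 0, 0, 2, -1], [-1, 0, 0, -1, 2]].
The roots have two lengths (squared-length ratio 2:1); the short ones are alpha_{3}. The associated Dynkin diagram is a chain of 5 nodes with a double edge at one end; the terminal node there is the unique short simple root (B_5), so the type is B_5 (the algebra so(11)).

B_5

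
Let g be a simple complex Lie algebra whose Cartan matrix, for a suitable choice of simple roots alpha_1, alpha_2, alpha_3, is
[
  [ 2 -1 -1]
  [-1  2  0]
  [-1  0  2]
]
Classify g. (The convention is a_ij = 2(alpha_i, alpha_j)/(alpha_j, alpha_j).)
A_3

The matrix has rank 3 with 2's on the diagonal. Reading the off-diagonal entries as Dynkin edges (a single edge where a_ij = a_ji = -1; a double or triple edge where a_ij * a_ji = 2 or 3), the diagram is a chain of 3 nodes with single edges (A_3). One simple-root ordering that puts it in standard form is (alpha_3, alpha_1, alpha_2). So the algebra is type A_3, i.e. sl(4).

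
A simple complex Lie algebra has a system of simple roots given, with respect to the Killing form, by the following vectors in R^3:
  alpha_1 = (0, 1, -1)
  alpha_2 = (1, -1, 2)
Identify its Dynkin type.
Compute the Cartan integers a_ij = 2(alpha_i, alpha_j)/(alpha_j, alpha_j); the resulting 2x2 Cartan matrix is
[[2, -1], [-3, 2]].
The roots have two lengths (squared-length ratio 3:1); the short ones are alpha_{1}. The associated Dynkin diagram is two nodes joined by a triple edge (G_2), so the type is G_2.

G_2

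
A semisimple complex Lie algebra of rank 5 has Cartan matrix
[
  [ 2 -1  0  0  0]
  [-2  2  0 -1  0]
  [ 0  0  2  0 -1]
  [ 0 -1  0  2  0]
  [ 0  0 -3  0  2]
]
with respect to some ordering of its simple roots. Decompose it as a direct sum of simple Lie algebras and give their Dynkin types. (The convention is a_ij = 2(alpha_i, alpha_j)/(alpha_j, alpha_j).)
The diagram associated to this matrix has two connected components: the simple roots {alpha_1, alpha_2, alpha_4} form a chain of 3 nodes with a double edge at one end; the terminal node there is the unique short simple root (B_3), and {alpha_3, alpha_5} form two nodes joined by a triple edge (G_2). A semisimple Lie algebra decomposes uniquely as the direct sum of simple ideals, one per connected component of its Dynkin diagram, so g ≅ B_3 ⊕ G_2 (dimension 21 + 14 = 35).

type B_3 + type G_2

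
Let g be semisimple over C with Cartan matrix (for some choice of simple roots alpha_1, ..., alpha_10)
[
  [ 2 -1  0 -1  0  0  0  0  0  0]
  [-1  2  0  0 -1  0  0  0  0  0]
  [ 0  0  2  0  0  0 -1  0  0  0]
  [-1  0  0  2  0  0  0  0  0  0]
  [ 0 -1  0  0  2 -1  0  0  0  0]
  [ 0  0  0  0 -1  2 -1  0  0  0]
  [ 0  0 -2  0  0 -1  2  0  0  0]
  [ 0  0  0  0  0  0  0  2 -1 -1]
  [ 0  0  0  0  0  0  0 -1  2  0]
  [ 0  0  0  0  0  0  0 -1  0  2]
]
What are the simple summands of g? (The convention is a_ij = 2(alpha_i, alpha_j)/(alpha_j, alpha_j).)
A3 ⊕ B7

The diagram associated to this matrix has two connected components: the simple roots {alpha_8, alpha_9, alpha_10} form a chain of 3 nodes with single edges (A_3), and {alpha_1, alpha_2, alpha_3, alpha_4, alpha_5, alpha_6, alpha_7} form a chain of 7 nodes with a double edge at one end; the terminal node there is the unique short simple root (B_7). A semisimple Lie algebra decomposes uniquely as the direct sum of simple ideals, one per connected component of its Dynkin diagram, so g ≅ A_3 ⊕ B_7 (dimension 15 + 105 = 120).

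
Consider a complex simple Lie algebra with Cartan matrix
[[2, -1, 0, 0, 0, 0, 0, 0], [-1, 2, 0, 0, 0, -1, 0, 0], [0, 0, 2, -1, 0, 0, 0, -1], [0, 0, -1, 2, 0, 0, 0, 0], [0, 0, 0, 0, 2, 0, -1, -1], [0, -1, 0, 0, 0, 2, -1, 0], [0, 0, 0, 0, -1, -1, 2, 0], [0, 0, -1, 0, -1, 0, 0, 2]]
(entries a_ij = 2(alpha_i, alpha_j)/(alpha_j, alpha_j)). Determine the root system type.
The matrix has rank 8 with 2's on the diagonal. Reading the off-diagonal entries as Dynkin edges (a single edge where a_ij = a_ji = -1; a double or triple edge where a_ij * a_ji = 2 or 3), the diagram is a chain of 8 nodes with single edges (A_8). One simple-root ordering that puts it in standard form is (alpha_4, alpha_3, alpha_8, alpha_5, alpha_7, alpha_6, alpha_2, alpha_1). So the algebra is type A_8, i.e. sl(9).

A8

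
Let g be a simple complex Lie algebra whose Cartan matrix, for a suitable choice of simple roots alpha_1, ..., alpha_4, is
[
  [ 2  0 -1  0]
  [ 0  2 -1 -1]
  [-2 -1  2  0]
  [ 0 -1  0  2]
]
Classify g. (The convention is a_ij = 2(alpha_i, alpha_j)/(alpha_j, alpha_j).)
type B_4

The matrix has rank 4 with 2's on the diagonal. Reading the off-diagonal entries as Dynkin edges (a single edge where a_ij = a_ji = -1; a double or triple edge where a_ij * a_ji = 2 or 3), the diagram is a chain of 4 nodes with a double edge at one end; the terminal node there is the unique short simple root (B_4). One simple-root ordering that puts it in standard form is (alpha_4, alpha_2, alpha_3, alpha_1). So the algebra is type B_4, i.e. so(9).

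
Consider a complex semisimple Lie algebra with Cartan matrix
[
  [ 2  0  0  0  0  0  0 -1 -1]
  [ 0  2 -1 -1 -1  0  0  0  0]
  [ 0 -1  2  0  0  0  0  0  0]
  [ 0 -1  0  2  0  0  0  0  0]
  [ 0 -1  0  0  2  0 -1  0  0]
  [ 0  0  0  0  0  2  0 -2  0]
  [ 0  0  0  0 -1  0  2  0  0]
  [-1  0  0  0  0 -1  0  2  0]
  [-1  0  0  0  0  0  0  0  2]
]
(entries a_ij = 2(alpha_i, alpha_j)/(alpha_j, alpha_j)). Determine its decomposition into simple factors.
C_4 ⊕ D_5

The diagram associated to this matrix has two connected components: the simple roots {alpha_1, alpha_6, alpha_8, alpha_9} form a chain of 4 nodes with a double edge at one end; the terminal node there is the unique long simple root (C_4), and {alpha_2, alpha_3, alpha_4, alpha_5, alpha_7} form a chain of 3 nodes with a fork of two nodes at one end (D_5). A semisimple Lie algebra decomposes uniquely as the direct sum of simple ideals, one per connected component of its Dynkin diagram, so g ≅ C_4 ⊕ D_5 (dimension 36 + 45 = 81).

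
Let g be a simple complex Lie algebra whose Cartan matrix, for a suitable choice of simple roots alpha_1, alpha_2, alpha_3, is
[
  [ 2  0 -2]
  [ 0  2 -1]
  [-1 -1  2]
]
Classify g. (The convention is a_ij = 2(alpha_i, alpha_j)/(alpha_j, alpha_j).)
The matrix has rank 3 with 2's on the diagonal. Reading the off-diagonal entries as Dynkin edges (a single edge where a_ij = a_ji = -1; a double or triple edge where a_ij * a_ji = 2 or 3), the diagram is a chain of 3 nodes with a double edge at one end; the terminal node there is the unique long simple root (C_3). One simple-root ordering that puts it in standard form is (alpha_2, alpha_3, alpha_1). So the algebra is type C_3, i.e. sp(6).

C_3 (sp(6))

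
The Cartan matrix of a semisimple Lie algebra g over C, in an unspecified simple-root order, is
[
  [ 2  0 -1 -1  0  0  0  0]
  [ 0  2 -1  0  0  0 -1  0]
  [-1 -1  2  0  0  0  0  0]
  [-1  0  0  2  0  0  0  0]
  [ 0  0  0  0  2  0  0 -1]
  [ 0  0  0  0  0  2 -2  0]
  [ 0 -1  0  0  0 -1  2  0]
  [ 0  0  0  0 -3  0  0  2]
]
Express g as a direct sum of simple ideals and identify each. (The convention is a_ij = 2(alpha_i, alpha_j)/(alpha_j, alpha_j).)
C6 + G2

The diagram associated to this matrix has two connected components: the simple roots {alpha_1, alpha_2, alpha_3, alpha_4, alpha_6, alpha_7} form a chain of 6 nodes with a double edge at one end; the terminal node there is the unique long simple root (C_6), and {alpha_5, alpha_8} form two nodes joined by a triple edge (G_2). A semisimple Lie algebra decomposes uniquely as the direct sum of simple ideals, one per connected component of its Dynkin diagram, so g ≅ C_6 ⊕ G_2 (dimension 78 + 14 = 92).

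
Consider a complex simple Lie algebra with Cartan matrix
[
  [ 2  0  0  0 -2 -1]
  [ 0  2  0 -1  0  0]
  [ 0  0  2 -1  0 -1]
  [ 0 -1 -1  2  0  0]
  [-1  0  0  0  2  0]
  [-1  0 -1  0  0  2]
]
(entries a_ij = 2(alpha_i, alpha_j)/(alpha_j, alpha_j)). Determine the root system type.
B6

The matrix has rank 6 with 2's on the diagonal. Reading the off-diagonal entries as Dynkin edges (a single edge where a_ij = a_ji = -1; a double or triple edge where a_ij * a_ji = 2 or 3), the diagram is a chain of 6 nodes with a double edge at one end; the terminal node there is the unique short simple root (B_6). One simple-root ordering that puts it in standard form is (alpha_2, alpha_4, alpha_3, alpha_6, alpha_1, alpha_5). So the algebra is type B_6, i.e. so(13).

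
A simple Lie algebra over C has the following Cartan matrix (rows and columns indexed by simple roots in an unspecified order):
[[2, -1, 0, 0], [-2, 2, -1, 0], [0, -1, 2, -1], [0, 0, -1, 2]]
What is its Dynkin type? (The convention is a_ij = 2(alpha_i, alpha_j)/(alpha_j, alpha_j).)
B_4

The matrix has rank 4 with 2's on the diagonal. Reading the off-diagonal entries as Dynkin edges (a single edge where a_ij = a_ji = -1; a double or triple edge where a_ij * a_ji = 2 or 3), the diagram is a chain of 4 nodes with a double edge at one end; the terminal node there is the unique short simple root (B_4). One simple-root ordering that puts it in standard form is (alpha_4, alpha_3, alpha_2, alpha_1). So the algebra is type B_4, i.e. so(9).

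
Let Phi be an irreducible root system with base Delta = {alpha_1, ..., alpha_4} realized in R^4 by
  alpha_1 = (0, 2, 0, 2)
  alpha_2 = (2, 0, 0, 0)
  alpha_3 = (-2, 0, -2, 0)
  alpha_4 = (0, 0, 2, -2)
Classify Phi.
B4

Compute the Cartan integers a_ij = 2(alpha_i, alpha_j)/(alpha_j, alpha_j); the resulting 4x4 Cartan matrix is
[[2, 0, 0, -1], [0, 2, -1, 0], [0, -2, 2, -1], [-1, 0, -1, 2]].
The roots have two lengths (squared-length ratio 2:1); the short ones are alpha_{2}. The associated Dynkin diagram is a chain of 4 nodes with a double edge at one end; the terminal node there is the unique short simple root (B_4), so the type is B_4 (the algebra so(9)).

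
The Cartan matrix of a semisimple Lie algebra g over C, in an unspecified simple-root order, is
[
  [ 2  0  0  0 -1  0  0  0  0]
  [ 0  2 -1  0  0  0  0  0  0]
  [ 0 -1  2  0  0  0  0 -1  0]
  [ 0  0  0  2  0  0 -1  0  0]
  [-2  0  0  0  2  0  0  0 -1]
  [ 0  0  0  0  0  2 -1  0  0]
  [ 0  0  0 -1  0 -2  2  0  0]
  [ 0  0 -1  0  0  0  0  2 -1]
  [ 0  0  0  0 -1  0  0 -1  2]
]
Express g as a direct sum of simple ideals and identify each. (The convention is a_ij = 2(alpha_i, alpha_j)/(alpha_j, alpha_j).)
B_3 ⊕ B_6

The diagram associated to this matrix has two connected components: the simple roots {alpha_4, alpha_6, alpha_7} form a chain of 3 nodes with a double edge at one end; the terminal node there is the unique short simple root (B_3), and {alpha_1, alpha_2, alpha_3, alpha_5, alpha_8, alpha_9} form a chain of 6 nodes with a double edge at one end; the terminal node there is the unique short simple root (B_6). A semisimple Lie algebra decomposes uniquely as the direct sum of simple ideals, one per connected component of its Dynkin diagram, so g ≅ B_3 ⊕ B_6 (dimension 21 + 78 = 99).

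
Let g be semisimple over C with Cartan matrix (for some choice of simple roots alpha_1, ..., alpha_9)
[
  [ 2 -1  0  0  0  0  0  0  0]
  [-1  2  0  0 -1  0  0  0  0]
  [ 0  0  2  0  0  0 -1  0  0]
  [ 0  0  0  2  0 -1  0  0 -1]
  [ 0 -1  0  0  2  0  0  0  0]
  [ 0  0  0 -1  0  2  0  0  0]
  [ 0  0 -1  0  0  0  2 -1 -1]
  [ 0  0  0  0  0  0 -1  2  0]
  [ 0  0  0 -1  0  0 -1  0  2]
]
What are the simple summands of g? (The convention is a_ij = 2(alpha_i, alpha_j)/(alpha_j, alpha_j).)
The diagram associated to this matrix has two connected components: the simple roots {alpha_1, alpha_2, alpha_5} form a chain of 3 nodes with single edges (A_3), and {alpha_3, alpha_4, alpha_6, alpha_7, alpha_8, alpha_9} form a chain of 4 nodes with a fork of two nodes at one end (D_6). A semisimple Lie algebra decomposes uniquely as the direct sum of simple ideals, one per connected component of its Dynkin diagram, so g ≅ A_3 ⊕ D_6 (dimension 15 + 66 = 81).

A_3 (sl(4)) ⊕ D_6 (so(12))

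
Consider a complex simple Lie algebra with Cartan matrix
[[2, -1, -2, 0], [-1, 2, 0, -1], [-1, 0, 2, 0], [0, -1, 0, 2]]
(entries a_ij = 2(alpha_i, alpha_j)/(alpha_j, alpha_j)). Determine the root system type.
The matrix has rank 4 with 2's on the diagonal. Reading the off-diagonal entries as Dynkin edges (a single edge where a_ij = a_ji = -1; a double or triple edge where a_ij * a_ji = 2 or 3), the diagram is a chain of 4 nodes with a double edge at one end; the terminal node there is the unique short simple root (B_4). One simple-root ordering that puts it in standard form is (alpha_4, alpha_2, alpha_1, alpha_3). So the algebra is type B_4, i.e. so(9).

B_4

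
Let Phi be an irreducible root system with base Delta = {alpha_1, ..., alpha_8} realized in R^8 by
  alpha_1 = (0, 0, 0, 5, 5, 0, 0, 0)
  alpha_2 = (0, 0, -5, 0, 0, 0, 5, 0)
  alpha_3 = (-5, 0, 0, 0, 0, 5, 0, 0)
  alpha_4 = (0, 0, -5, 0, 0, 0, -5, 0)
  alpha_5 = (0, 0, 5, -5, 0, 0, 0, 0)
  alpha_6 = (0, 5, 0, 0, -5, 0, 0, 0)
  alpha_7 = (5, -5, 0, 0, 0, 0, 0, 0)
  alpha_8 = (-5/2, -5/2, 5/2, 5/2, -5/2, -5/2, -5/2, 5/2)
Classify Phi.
Compute the Cartan integers a_ij = 2(alpha_i, alpha_j)/(alpha_j, alpha_j); the resulting 8x8 Cartan matrix is
[[2, 0, 0, 0, -1, -1, 0, 0], [0, 2, 0, 0, -1, 0, 0, -1], [0, 0, 2, 0, 0, 0, -1, 0], [0, 0, 0, 2, -1, 0, 0, 0], [-1, -1, 0, -1, 2, 0, 0, 0], [-1, 0, 0, 0, 0, 2, -1, 0], [0, 0, -1, 0, 0, -1, 2, 0], [0, -1, 0, 0, 0, 0, 0, 2]].
All simple roots have the same length, so the diagram is simply laced. The associated Dynkin diagram is a chain of 7 nodes with one extra node attached to the third node from one end (E_8), so the type is E_8.

type E_8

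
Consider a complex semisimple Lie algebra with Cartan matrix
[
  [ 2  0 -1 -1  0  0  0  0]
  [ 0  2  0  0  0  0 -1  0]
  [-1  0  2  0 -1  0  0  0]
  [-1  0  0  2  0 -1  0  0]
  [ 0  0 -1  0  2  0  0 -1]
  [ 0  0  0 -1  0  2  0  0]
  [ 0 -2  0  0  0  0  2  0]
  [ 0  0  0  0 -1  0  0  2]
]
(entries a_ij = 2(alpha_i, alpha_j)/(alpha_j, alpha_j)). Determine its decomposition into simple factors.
A_6 (sl(7)) ⊕ B_2 (so(5))

The diagram associated to this matrix has two connected components: the simple roots {alpha_1, alpha_3, alpha_4, alpha_5, alpha_6, alpha_8} form a chain of 6 nodes with single edges (A_6), and {alpha_2, alpha_7} form a chain of 2 nodes with a double edge at one end; the terminal node there is the unique short simple root (B_2). A semisimple Lie algebra decomposes uniquely as the direct sum of simple ideals, one per connected component of its Dynkin diagram, so g ≅ A_6 ⊕ B_2 (dimension 48 + 10 = 58).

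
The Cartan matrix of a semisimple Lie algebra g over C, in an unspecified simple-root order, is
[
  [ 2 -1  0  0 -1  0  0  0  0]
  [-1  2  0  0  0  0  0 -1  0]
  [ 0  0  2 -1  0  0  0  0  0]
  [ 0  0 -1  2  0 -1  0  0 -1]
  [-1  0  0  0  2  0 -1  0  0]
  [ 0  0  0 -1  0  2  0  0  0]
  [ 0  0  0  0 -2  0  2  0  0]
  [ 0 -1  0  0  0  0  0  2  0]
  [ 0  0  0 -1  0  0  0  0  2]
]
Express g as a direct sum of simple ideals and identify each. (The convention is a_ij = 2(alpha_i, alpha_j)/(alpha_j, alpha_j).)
C_5 (sp(10)) + D_4 (so(8))

The diagram associated to this matrix has two connected components: the simple roots {alpha_1, alpha_2, alpha_5, alpha_7, alpha_8} form a chain of 5 nodes with a double edge at one end; the terminal node there is the unique long simple root (C_5), and {alpha_3, alpha_4, alpha_6, alpha_9} form a chain of 2 nodes with a fork of two nodes at one end (D_4). A semisimple Lie algebra decomposes uniquely as the direct sum of simple ideals, one per connected component of its Dynkin diagram, so g ≅ C_5 ⊕ D_4 (dimension 55 + 28 = 83).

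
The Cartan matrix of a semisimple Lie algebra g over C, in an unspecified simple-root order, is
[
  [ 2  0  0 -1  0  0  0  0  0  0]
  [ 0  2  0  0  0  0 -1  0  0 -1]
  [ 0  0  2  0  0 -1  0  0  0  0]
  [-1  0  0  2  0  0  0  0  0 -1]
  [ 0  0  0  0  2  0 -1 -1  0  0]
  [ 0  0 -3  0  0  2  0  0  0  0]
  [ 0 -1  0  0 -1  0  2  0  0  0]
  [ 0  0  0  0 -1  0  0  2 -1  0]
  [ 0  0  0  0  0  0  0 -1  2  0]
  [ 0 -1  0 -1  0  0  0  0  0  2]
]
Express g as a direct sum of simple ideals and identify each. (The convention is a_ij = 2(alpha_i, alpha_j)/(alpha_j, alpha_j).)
A8 + G2

The diagram associated to this matrix has two connected components: the simple roots {alpha_1, alpha_2, alpha_4, alpha_5, alpha_7, alpha_8, alpha_9, alpha_10} form a chain of 8 nodes with single edges (A_8), and {alpha_3, alpha_6} form two nodes joined by a triple edge (G_2). A semisimple Lie algebra decomposes uniquely as the direct sum of simple ideals, one per connected component of its Dynkin diagram, so g ≅ A_8 ⊕ G_2 (dimension 80 + 14 = 94).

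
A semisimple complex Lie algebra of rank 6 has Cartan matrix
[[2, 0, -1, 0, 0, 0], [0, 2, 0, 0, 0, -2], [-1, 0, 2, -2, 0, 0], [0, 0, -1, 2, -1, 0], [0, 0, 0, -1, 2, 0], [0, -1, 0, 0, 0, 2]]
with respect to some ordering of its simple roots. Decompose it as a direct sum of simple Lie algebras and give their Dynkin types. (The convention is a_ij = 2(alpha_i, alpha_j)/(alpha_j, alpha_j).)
The diagram associated to this matrix has two connected components: the simple roots {alpha_2, alpha_6} form a chain of 2 nodes with a double edge at one end; the terminal node there is the unique short simple root (B_2), and {alpha_1, alpha_3, alpha_4, alpha_5} form a chain of 4 nodes with a double edge between the middle two (F_4). A semisimple Lie algebra decomposes uniquely as the direct sum of simple ideals, one per connected component of its Dynkin diagram, so g ≅ B_2 ⊕ F_4 (dimension 10 + 52 = 62).

B_2 + F_4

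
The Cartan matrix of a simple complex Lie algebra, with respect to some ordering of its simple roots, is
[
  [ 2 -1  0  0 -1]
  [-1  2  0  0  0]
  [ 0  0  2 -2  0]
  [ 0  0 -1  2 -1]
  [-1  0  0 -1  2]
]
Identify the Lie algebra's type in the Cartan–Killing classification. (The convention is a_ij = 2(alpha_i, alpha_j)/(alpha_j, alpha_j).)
type C_5

The matrix has rank 5 with 2's on the diagonal. Reading the off-diagonal entries as Dynkin edges (a single edge where a_ij = a_ji = -1; a double or triple edge where a_ij * a_ji = 2 or 3), the diagram is a chain of 5 nodes with a double edge at one end; the terminal node there is the unique long simple root (C_5). One simple-root ordering that puts it in standard form is (alpha_2, alpha_1, alpha_5, alpha_4, alpha_3). So the algebra is type C_5, i.e. sp(10).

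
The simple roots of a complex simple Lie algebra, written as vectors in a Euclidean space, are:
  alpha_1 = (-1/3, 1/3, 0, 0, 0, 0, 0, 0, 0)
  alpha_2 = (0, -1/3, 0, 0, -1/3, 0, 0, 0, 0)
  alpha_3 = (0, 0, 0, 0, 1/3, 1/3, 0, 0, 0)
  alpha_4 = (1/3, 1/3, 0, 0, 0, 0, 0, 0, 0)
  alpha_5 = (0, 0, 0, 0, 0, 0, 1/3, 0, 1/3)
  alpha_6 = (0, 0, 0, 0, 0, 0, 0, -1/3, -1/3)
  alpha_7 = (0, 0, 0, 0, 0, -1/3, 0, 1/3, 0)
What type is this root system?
Compute the Cartan integers a_ij = 2(alpha_i, alpha_j)/(alpha_j, alpha_j); the resulting 7x7 Cartan matrix is
[[2, -1, 0, 0, 0, 0, 0], [-1, 2, -1, -1, 0, 0, 0], [0, -1, 2, 0, 0, 0, -1], [0, -1, 0, 2, 0, 0, 0], [0, 0, 0, 0, 2, -1, 0], [0, 0, 0, 0, -1, 2, -1], [0, 0, -1, 0, 0, -1, 2]].
All simple roots have the same length, so the diagram is simply laced. The associated Dynkin diagram is a chain of 5 nodes with a fork of two nodes at one end (D_7), so the type is D_7 (the algebra so(14)).

type D_7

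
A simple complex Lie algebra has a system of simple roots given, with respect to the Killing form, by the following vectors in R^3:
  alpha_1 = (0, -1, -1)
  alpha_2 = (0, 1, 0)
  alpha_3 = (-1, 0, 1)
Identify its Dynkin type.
type B_3

Compute the Cartan integers a_ij = 2(alpha_i, alpha_j)/(alpha_j, alpha_j); the resulting 3x3 Cartan matrix is
[[2, -2, -1], [-1, 2, 0], [-1, 0, 2]].
The roots have two lengths (squared-length ratio 2:1); the short ones are alpha_{2}. The associated Dynkin diagram is a chain of 3 nodes with a double edge at one end; the terminal node there is the unique short simple root (B_3), so the type is B_3 (the algebra so(7)).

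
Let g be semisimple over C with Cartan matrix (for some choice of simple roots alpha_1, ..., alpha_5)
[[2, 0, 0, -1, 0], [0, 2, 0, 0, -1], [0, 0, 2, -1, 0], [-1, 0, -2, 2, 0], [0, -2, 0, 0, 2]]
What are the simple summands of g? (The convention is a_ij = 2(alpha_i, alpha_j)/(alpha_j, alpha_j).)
B_2 (so(5)) + B_3 (so(7))

The diagram associated to this matrix has two connected components: the simple roots {alpha_2, alpha_5} form a chain of 2 nodes with a double edge at one end; the terminal node there is the unique short simple root (B_2), and {alpha_1, alpha_3, alpha_4} form a chain of 3 nodes with a double edge at one end; the terminal node there is the unique short simple root (B_3). A semisimple Lie algebra decomposes uniquely as the direct sum of simple ideals, one per connected component of its Dynkin diagram, so g ≅ B_2 ⊕ B_3 (dimension 10 + 21 = 31).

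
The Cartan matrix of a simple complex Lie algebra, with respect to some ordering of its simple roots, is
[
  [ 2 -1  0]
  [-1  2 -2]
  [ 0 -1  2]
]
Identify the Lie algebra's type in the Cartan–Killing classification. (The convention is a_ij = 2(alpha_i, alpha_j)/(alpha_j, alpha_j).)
The matrix has rank 3 with 2's on the diagonal. Reading the off-diagonal entries as Dynkin edges (a single edge where a_ij = a_ji = -1; a double or triple edge where a_ij * a_ji = 2 or 3), the diagram is a chain of 3 nodes with a double edge at one end; the terminal node there is the unique short simple root (B_3). One simple-root ordering that puts it in standard form is (alpha_1, alpha_2, alpha_3). So the algebra is type B_3, i.e. so(7).

type B_3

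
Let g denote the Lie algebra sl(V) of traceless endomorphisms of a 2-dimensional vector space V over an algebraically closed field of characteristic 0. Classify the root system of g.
A_1 (sl(2))

This is sl(2), which has dimension 2^2 - 1 = 3 and rank 2 - 1 = 1 (a Cartan subalgebra is the diagonal traceless matrices). In the classification of classical Lie algebras, the special linear algebra sl(n+1) has type A_n; here n = 1, so the Dynkin diagram is a chain of 1 nodes with single edges (A_1). Hence the type is A_1.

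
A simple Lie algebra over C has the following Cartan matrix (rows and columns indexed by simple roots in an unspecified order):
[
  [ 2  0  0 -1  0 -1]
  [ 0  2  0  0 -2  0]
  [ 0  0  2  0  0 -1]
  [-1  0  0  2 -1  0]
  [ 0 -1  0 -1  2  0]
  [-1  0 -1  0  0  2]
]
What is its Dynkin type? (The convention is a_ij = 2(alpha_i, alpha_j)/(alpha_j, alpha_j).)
C6

The matrix has rank 6 with 2's on the diagonal. Reading the off-diagonal entries as Dynkin edges (a single edge where a_ij = a_ji = -1; a double or triple edge where a_ij * a_ji = 2 or 3), the diagram is a chain of 6 nodes with a double edge at one end; the terminal node there is the unique long simple root (C_6). One simple-root ordering that puts it in standard form is (alpha_3, alpha_6, alpha_1, alpha_4, alpha_5, alpha_2). So the algebra is type C_6, i.e. sp(12).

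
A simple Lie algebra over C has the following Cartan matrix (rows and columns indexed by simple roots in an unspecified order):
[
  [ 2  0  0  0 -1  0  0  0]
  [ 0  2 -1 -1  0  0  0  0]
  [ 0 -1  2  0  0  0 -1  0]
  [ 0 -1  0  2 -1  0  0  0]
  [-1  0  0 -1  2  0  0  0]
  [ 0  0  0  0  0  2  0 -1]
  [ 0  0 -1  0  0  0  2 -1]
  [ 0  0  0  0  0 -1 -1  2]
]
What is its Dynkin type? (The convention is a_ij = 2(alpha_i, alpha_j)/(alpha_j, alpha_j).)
The matrix has rank 8 with 2's on the diagonal. Reading the off-diagonal entries as Dynkin edges (a single edge where a_ij = a_ji = -1; a double or triple edge where a_ij * a_ji = 2 or 3), the diagram is a chain of 8 nodes with single edges (A_8). One simple-root ordering that puts it in standard form is (alpha_1, alpha_5, alpha_4, alpha_2, alpha_3, alpha_7, alpha_8, alpha_6). So the algebra is type A_8, i.e. sl(9).

A8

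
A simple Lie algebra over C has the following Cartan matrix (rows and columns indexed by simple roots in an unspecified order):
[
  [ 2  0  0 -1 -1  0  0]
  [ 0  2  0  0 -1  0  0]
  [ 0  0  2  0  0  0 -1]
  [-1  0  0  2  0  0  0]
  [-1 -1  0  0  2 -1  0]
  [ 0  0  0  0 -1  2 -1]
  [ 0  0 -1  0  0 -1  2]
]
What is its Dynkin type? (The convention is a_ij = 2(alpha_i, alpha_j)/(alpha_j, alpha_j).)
The matrix has rank 7 with 2's on the diagonal. Reading the off-diagonal entries as Dynkin edges (a single edge where a_ij = a_ji = -1; a double or triple edge where a_ij * a_ji = 2 or 3), the diagram is a chain of 6 nodes with one extra node attached to the third node from one end (E_7). One simple-root ordering that puts it in standard form is (alpha_4, alpha_2, alpha_1, alpha_5, alpha_6, alpha_7, alpha_3). So the algebra is type E_7.

E7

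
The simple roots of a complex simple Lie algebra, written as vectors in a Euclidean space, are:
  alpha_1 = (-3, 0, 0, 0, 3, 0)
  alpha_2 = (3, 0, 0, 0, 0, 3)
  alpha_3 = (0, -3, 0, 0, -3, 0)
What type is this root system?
Compute the Cartan integers a_ij = 2(alpha_i, alpha_j)/(alpha_j, alpha_j); the resulting 3x3 Cartan matrix is
[[2, -1, -1], [-1, 2, 0], [-1, 0, 2]].
All simple roots have the same length, so the diagram is simply laced. The associated Dynkin diagram is a chain of 3 nodes with single edges (A_3), so the type is A_3 (the algebra sl(4)).

type A_3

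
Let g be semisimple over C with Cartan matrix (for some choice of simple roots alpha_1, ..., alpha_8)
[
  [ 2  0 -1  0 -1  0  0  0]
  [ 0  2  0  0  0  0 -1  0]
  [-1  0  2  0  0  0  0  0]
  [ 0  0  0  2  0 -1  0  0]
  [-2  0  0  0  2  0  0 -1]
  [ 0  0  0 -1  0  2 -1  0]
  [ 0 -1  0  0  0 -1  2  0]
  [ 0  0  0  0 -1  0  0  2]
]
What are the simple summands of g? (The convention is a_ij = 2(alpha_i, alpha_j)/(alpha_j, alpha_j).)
The diagram associated to this matrix has two connected components: the simple roots {alpha_2, alpha_4, alpha_6, alpha_7} form a chain of 4 nodes with single edges (A_4), and {alpha_1, alpha_3, alpha_5, alpha_8} form a chain of 4 nodes with a double edge between the middle two (F_4). A semisimple Lie algebra decomposes uniquely as the direct sum of simple ideals, one per connected component of its Dynkin diagram, so g ≅ A_4 ⊕ F_4 (dimension 24 + 52 = 76).

A_4 (sl(5)) ⊕ F_4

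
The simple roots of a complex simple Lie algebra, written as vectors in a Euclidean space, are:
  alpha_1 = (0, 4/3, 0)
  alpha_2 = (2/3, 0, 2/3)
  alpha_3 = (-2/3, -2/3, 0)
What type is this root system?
type C_3

Compute the Cartan integers a_ij = 2(alpha_i, alpha_j)/(alpha_j, alpha_j); the resulting 3x3 Cartan matrix is
[[2, 0, -2], [0, 2, -1], [-1, -1, 2]].
The roots have two lengths (squared-length ratio 2:1); the short ones are alpha_{2,3}. The associated Dynkin diagram is a chain of 3 nodes with a double edge at one end; the terminal node there is the unique long simple root (C_3), so the type is C_3 (the algebra sp(6)).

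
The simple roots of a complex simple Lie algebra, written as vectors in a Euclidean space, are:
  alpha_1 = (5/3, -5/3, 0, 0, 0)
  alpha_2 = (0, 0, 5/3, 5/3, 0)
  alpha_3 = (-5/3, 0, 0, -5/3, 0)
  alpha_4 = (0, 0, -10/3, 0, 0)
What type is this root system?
Compute the Cartan integers a_ij = 2(alpha_i, alpha_j)/(alpha_j, alpha_j); the resulting 4x4 Cartan matrix is
[[2, 0, -1, 0], [0, 2, -1, -1], [-1, -1, 2, 0], [0, -2, 0, 2]].
The roots have two lengths (squared-length ratio 2:1); the short ones are alpha_{1,2,3}. The associated Dynkin diagram is a chain of 4 nodes with a double edge at one end; the terminal node there is the unique long simple root (C_4), so the type is C_4 (the algebra sp(8)).

C_4 (sp(8))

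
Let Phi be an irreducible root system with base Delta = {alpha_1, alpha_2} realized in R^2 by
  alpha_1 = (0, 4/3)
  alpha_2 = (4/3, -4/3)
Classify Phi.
Compute the Cartan integers a_ij = 2(alpha_i, alpha_j)/(alpha_j, alpha_j); the resulting 2x2 Cartan matrix is
[[2, -1], [-2, 2]].
The roots have two lengths (squared-length ratio 2:1); the short ones are alpha_{1}. The associated Dynkin diagram is a chain of 2 nodes with a double edge at one end; the terminal node there is the unique short simple root (B_2), so the type is B_2 (the algebra so(5)).

B2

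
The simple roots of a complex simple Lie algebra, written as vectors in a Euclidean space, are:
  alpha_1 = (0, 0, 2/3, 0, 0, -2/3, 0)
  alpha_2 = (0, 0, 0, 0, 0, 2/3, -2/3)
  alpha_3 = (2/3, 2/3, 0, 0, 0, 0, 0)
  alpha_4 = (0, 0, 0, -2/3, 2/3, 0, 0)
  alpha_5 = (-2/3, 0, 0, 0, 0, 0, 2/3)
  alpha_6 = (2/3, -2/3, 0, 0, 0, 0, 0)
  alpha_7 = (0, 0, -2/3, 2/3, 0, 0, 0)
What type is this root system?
Compute the Cartan integers a_ij = 2(alpha_i, alpha_j)/(alpha_j, alpha_j); the resulting 7x7 Cartan matrix is
[[2, -1, 0, 0, 0, 0, -1], [-1, 2, 0, 0, -1, 0, 0], [0, 0, 2, 0, -1, 0, 0], [0, 0, 0, 2, 0, 0, -1], [0, -1, -1, 0, 2, -1, 0], [0, 0, 0, 0, -1, 2, 0], [-1, 0, 0, -1, 0, 0, 2]].
All simple roots have the same length, so the diagram is simply laced. The associated Dynkin diagram is a chain of 5 nodes with a fork of two nodes at one end (D_7), so the type is D_7 (the algebra so(14)).

D_7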